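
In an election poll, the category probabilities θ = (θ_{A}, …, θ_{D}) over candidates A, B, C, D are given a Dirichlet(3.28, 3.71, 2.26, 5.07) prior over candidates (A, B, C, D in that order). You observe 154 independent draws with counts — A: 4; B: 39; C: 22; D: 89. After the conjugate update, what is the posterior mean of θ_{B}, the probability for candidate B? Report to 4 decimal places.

0.2537

The Dirichlet prior is conjugate to the Multinomial likelihood: each posterior αⱼ = prior αⱼ + observed count nⱼ.
Posterior concentration: (7.28, 42.71, 24.26, 94.07), total = 168.32.
E[θ_{B}|data] = α_{B}/Σα = 42.71/168.32 = 0.2537.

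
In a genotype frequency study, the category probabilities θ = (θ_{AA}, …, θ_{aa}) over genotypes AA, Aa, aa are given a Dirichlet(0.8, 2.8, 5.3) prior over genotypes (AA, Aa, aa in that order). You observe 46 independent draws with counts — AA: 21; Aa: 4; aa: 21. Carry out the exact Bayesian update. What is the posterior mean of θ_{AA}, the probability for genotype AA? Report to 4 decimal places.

The Dirichlet prior is conjugate to the Multinomial likelihood: each posterior αⱼ = prior αⱼ + observed count nⱼ.
Posterior concentration: (21.8, 6.8, 26.3), total = 54.9.
E[θ_{AA}|data] = α_{AA}/Σα = 21.8/54.9 = 0.3971.

0.3971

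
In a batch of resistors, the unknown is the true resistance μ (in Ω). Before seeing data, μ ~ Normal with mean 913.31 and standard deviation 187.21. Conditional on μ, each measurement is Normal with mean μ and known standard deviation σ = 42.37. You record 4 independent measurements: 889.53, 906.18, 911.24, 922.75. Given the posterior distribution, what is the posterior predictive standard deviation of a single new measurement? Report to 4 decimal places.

47.3112

For Normal data with known variance σ², a Normal(μ₀, σ₀²) prior on μ is conjugate. Posterior precision = 1/σ₀² + n/σ²; posterior mean is the precision-weighted average of μ₀ and x̄.
σ₀² = 187.21² = 35047.5841, σ² = 42.37² = 1795.2169; σ² + n·σ₀² = 1795.2169 + 4·35047.5841 = 141985.5533.
Posterior precision = 1/σ₀² + n/σ² = 1/35047.5841 + 4/1795.2169 = (σ² + n·σ₀²)/(σ₀²σ²) = 141985.5533/(35047.5841·1795.2169); posterior variance σₙ² = σ₀²σ²/(σ² + n·σ₀²) = 35047.5841·1795.2169/141985.5533 = 443.129697.
Predictive variance for one new observation = σₙ² + σ² = 35047.5841·1795.2169/141985.5533 + 1795.2169 = σ²·(σ₀² + 141985.5533)/141985.5533 = 1795.2169·177033.1374/141985.5533 = 2238.346597; SD = √(1795.2169·177033.1374/141985.5533) = 47.3112.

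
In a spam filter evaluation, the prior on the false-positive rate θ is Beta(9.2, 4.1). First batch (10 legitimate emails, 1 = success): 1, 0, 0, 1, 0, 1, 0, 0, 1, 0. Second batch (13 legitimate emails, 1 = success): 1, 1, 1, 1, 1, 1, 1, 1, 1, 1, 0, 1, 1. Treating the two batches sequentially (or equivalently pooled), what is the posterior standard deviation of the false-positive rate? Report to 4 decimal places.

0.0754

The Beta prior is conjugate to a Binomial/Bernoulli likelihood; the update adds successes to α and failures to β.
After batch 1: Beta(9.2+4, 4.1+6) = Beta(13.2, 10.1).
After batch 2: Beta(13.2+12, 10.1+1) = Beta(25.2, 11.1).
Var = αβ/((α+β)²(α+β+1)) = 25.2·11.1/(36.3²·37.3) = 0.00569117; SD = √0.00569117 = 0.0754.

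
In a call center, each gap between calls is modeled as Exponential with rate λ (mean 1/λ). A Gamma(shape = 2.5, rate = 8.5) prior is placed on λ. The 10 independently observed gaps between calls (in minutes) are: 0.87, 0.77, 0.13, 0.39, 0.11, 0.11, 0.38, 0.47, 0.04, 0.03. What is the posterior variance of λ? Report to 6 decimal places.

0.089773

With a Gamma(shape α, rate β) prior on the exponential rate λ, the posterior after n observations with total T = Σxᵢ is Gamma(α+n, β+T).
Sum of observations T = 3.30 minutes; n = 10.
Posterior: Gamma(2.5+10, 8.5+3.30) = Gamma(12.5, 11.80).
Var = α/β² = 0.089773.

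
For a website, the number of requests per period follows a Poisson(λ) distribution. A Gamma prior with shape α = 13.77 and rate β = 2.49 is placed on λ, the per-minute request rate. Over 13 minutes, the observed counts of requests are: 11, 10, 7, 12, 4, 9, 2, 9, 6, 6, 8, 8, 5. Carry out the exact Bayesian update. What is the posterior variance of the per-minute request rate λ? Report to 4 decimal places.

With a Gamma(shape α, rate β) prior, the Poisson likelihood is conjugate: the posterior is Gamma(α + ΣXᵢ, β + n).
Sum of counts S = 97 over n = 13 minutes.
Posterior: Gamma(α+S, β+n) = Gamma(13.77+97, 2.49+13) = Gamma(110.77, 15.49).
Var = α/β² = 110.77/15.49² = 0.4617.

0.4617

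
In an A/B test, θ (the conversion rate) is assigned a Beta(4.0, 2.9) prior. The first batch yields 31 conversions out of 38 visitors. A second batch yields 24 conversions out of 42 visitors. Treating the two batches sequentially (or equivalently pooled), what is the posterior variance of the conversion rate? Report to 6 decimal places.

The Beta prior is conjugate to a Binomial/Bernoulli likelihood; the update adds successes to α and failures to β.
After batch 1: Beta(4.0+31, 2.9+7) = Beta(35.0, 9.9).
After batch 2: Beta(35.0+24, 9.9+18) = Beta(59.0, 27.9).
Var = αβ/((α+β)²(α+β+1)) = 59.0·27.9/(86.9²·87.9) = 0.002480.

0.002480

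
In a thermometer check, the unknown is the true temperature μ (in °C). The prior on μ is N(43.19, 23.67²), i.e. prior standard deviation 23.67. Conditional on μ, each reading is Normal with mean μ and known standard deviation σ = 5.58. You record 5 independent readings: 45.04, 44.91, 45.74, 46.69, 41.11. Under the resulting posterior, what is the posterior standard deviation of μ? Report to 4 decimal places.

2.4817

For Normal data with known variance σ², a Normal(μ₀, σ₀²) prior on μ is conjugate. Posterior precision = 1/σ₀² + n/σ²; posterior mean is the precision-weighted average of μ₀ and x̄.
σ₀² = 23.67² = 560.2689, σ² = 5.58² = 31.1364; σ² + n·σ₀² = 31.1364 + 5·560.2689 = 2832.4809.
Posterior precision = 1/σ₀² + n/σ² = 1/560.2689 + 5/31.1364 = (σ² + n·σ₀²)/(σ₀²σ²) = 2832.4809/(560.2689·31.1364); posterior variance σₙ² = σ₀²σ²/(σ² + n·σ₀²) = 560.2689·31.1364/2832.4809 = 6.158826.
Posterior SD = √σₙ² = √(560.2689·31.1364/2832.4809) = 2.4817.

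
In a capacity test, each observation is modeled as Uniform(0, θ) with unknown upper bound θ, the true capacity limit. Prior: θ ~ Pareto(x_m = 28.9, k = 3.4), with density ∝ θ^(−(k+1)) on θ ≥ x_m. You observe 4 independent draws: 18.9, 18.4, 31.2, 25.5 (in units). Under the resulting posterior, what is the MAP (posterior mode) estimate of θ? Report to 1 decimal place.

A Pareto(scale x_m, shape k) prior on the upper bound θ of Uniform(0, θ) is conjugate: posterior is Pareto(max(x_m, max xᵢ), k + n).
Sample maximum = 31.2; prior scale x_m = 28.9 → posterior scale = max = 31.2.
Posterior shape = 3.4 + 4 = 7.4.
The Pareto density is decreasing on [x_m, ∞), so the mode is x_m = 31.2.

31.2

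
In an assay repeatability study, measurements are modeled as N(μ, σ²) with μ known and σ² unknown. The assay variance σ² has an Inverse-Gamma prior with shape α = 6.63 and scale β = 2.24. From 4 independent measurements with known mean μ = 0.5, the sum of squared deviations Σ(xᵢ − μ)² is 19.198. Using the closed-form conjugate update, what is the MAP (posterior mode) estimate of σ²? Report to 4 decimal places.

1.2294

With known mean μ and an Inverse-Gamma(α, β) prior on σ², the Normal likelihood is conjugate: posterior is Inv-Gamma(α + n/2, β + Σ(xᵢ−μ)²/2).
Posterior: Inv-Gamma(6.63 + 4/2, 2.24 + 19.198/2) = Inv-Gamma(8.63, 11.8390).
Mode = β/(α+1) = 11.8390/9.63 = 1.2294.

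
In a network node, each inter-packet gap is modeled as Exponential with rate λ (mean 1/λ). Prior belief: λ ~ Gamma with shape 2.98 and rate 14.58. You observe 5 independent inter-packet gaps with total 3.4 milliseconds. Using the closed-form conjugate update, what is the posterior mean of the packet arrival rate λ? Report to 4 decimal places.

0.4438

With a Gamma(shape α, rate β) prior on the exponential rate λ, the posterior after n observations with total T = Σxᵢ is Gamma(α+n, β+T).
Posterior: Gamma(2.98+5, 14.58+3.4) = Gamma(7.98, 17.98).
Posterior mean of λ = α/β = 7.98/17.98 = 0.4438.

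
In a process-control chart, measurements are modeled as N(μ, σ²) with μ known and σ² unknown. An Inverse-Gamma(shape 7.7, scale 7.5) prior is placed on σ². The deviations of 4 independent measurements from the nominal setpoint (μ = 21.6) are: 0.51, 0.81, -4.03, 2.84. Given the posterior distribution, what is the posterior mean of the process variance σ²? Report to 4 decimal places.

With known mean μ and an Inverse-Gamma(α, β) prior on σ², the Normal likelihood is conjugate: posterior is Inv-Gamma(α + n/2, β + Σ(xᵢ−μ)²/2).
Σ(xᵢ−μ)² = (0.51)² + (0.81)² + (-4.03)² + (2.84)² = 25.2227.
Posterior: Inv-Gamma(7.7 + 4/2, 7.5 + 25.2227/2) = Inv-Gamma(9.70, 20.11135).
E[σ²|data] = β/(α−1) = 20.11135/8.70 = 2.3116.

2.3116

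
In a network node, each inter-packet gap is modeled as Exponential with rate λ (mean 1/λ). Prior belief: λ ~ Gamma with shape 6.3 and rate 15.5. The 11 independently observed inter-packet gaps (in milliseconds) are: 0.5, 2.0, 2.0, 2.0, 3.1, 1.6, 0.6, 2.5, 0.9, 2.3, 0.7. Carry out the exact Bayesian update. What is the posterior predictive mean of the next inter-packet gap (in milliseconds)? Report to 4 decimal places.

2.0675

With a Gamma(shape α, rate β) prior on the exponential rate λ, the posterior after n observations with total T = Σxᵢ is Gamma(α+n, β+T).
Sum of observations T = 18.2 milliseconds; n = 11.
Posterior: Gamma(6.3+11, 15.5+18.2) = Gamma(17.3, 33.7).
The predictive distribution for the next observation is Lomax; its mean is β/(α−1) = 33.7/16.3 = 2.0675.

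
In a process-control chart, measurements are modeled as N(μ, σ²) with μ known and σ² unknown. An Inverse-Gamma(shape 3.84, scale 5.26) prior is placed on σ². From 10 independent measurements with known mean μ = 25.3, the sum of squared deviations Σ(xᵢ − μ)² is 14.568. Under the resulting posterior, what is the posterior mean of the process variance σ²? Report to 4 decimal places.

With known mean μ and an Inverse-Gamma(α, β) prior on σ², the Normal likelihood is conjugate: posterior is Inv-Gamma(α + n/2, β + Σ(xᵢ−μ)²/2).
Posterior: Inv-Gamma(3.84 + 10/2, 5.26 + 14.568/2) = Inv-Gamma(8.84, 12.5440).
E[σ²|data] = β/(α−1) = 12.5440/7.84 = 1.6000.

1.6000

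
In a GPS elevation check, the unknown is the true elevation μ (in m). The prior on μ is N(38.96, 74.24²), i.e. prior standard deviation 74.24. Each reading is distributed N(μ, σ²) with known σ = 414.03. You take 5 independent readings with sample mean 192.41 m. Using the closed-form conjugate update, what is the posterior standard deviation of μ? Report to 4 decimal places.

For Normal data with known variance σ², a Normal(μ₀, σ₀²) prior on μ is conjugate. Posterior precision = 1/σ₀² + n/σ²; posterior mean is the precision-weighted average of μ₀ and x̄.
σ₀² = 74.24² = 5511.5776, σ² = 414.03² = 171420.8409; σ² + n·σ₀² = 171420.8409 + 5·5511.5776 = 198978.7289.
Posterior precision = 1/σ₀² + n/σ² = 1/5511.5776 + 5/171420.8409 = (σ² + n·σ₀²)/(σ₀²σ²) = 198978.7289/(5511.5776·171420.8409); posterior variance σₙ² = σ₀²σ²/(σ² + n·σ₀²) = 5511.5776·171420.8409/198978.7289 = 4748.242549.
Posterior SD = √σₙ² = √(5511.5776·171420.8409/198978.7289) = 68.9075.

68.9075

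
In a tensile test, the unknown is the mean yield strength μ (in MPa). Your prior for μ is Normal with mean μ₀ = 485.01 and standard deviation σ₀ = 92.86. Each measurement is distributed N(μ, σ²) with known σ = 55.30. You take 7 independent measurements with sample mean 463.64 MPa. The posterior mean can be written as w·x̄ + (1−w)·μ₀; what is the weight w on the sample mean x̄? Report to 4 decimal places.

For Normal data with known variance σ², a Normal(μ₀, σ₀²) prior on μ is conjugate. Posterior precision = 1/σ₀² + n/σ²; posterior mean is the precision-weighted average of μ₀ and x̄.
σ₀² = 92.86² = 8622.9796, σ² = 55.30² = 3058.09. Prior precision 1/σ₀² = 1/8622.9796; data precision n/σ² = 7/3058.09.
w = (n/σ²)/(1/σ₀² + n/σ²) = n·σ₀²/(σ² + n·σ₀²) = 7·8622.9796/(3058.09 + 7·8622.9796) = 60360.8572/63418.9472 = 0.9518.

0.9518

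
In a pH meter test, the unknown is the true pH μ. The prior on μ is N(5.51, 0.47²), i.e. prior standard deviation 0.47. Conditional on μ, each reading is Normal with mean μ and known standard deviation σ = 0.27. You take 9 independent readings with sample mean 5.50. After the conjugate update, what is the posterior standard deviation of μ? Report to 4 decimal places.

0.0884

For Normal data with known variance σ², a Normal(μ₀, σ₀²) prior on μ is conjugate. Posterior precision = 1/σ₀² + n/σ²; posterior mean is the precision-weighted average of μ₀ and x̄.
σ₀² = 0.47² = 0.2209, σ² = 0.27² = 0.0729; σ² + n·σ₀² = 0.0729 + 9·0.2209 = 2.061.
Posterior precision = 1/σ₀² + n/σ² = 1/0.2209 + 9/0.0729 = (σ² + n·σ₀²)/(σ₀²σ²) = 2.061/(0.2209·0.0729); posterior variance σₙ² = σ₀²σ²/(σ² + n·σ₀²) = 0.2209·0.0729/2.061 = 0.007813.
Posterior SD = √σₙ² = √(0.2209·0.0729/2.061) = 0.0884.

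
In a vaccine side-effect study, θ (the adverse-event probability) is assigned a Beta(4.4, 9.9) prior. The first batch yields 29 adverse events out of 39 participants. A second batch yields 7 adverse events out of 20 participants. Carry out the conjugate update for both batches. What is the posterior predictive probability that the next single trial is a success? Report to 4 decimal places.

0.5512

The Beta prior is conjugate to a Binomial/Bernoulli likelihood; the update adds successes to α and failures to β.
After batch 1: Beta(4.4+29, 9.9+10) = Beta(33.4, 19.9).
After batch 2: Beta(33.4+7, 19.9+13) = Beta(40.4, 32.9).
For a single future Bernoulli trial, P(success | data) = α/(α+β) = 0.5512.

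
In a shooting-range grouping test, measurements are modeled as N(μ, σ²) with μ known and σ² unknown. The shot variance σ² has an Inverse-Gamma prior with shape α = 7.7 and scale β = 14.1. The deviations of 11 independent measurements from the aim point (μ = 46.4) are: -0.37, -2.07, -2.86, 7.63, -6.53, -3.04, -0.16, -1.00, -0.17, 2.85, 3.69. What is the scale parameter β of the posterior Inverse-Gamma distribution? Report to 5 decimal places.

With known mean μ and an Inverse-Gamma(α, β) prior on σ², the Normal likelihood is conjugate: posterior is Inv-Gamma(α + n/2, β + Σ(xᵢ−μ)²/2).
Σ(xᵢ−μ)² = (-0.37)² + (-2.07)² + (-2.86)² + (7.63)² + (-6.53)² + (-3.04)² + (-0.16)² + (-1.00)² + (-0.17)² + (2.85)² + (3.69)² = 145.4939.
Posterior: Inv-Gamma(7.7 + 11/2, 14.1 + 145.4939/2) = Inv-Gamma(13.20, 86.84695).
Posterior β = 86.84695.

86.84695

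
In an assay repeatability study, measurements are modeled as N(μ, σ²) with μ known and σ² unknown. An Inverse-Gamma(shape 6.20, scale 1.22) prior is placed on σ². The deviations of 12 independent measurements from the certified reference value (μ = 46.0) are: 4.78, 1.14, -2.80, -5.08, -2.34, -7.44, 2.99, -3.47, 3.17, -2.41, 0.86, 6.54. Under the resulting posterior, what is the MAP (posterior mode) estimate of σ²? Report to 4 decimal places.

With known mean μ and an Inverse-Gamma(α, β) prior on σ², the Normal likelihood is conjugate: posterior is Inv-Gamma(α + n/2, β + Σ(xᵢ−μ)²/2).
Σ(xᵢ−μ)² = (4.78)² + (1.14)² + (-2.80)² + (-5.08)² + (-2.34)² + (-7.44)² + (2.99)² + (-3.47)² + (3.17)² + (-2.41)² + (0.86)² + (6.54)² = 198.9728.
Posterior: Inv-Gamma(6.20 + 12/2, 1.22 + 198.9728/2) = Inv-Gamma(12.20, 100.70640).
Mode = β/(α+1) = 100.70640/13.20 = 7.6293.

7.6293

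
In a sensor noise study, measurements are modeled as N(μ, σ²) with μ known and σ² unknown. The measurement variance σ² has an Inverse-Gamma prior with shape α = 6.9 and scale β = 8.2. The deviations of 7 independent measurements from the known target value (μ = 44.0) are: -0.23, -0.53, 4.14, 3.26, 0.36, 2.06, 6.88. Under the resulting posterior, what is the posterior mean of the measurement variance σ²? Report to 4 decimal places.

With known mean μ and an Inverse-Gamma(α, β) prior on σ², the Normal likelihood is conjugate: posterior is Inv-Gamma(α + n/2, β + Σ(xᵢ−μ)²/2).
Σ(xᵢ−μ)² = (-0.23)² + (-0.53)² + (4.14)² + (3.26)² + (0.36)² + (2.06)² + (6.88)² = 79.8086.
Posterior: Inv-Gamma(6.9 + 7/2, 8.2 + 79.8086/2) = Inv-Gamma(10.40, 48.10430).
E[σ²|data] = β/(α−1) = 48.10430/9.40 = 5.1175.

5.1175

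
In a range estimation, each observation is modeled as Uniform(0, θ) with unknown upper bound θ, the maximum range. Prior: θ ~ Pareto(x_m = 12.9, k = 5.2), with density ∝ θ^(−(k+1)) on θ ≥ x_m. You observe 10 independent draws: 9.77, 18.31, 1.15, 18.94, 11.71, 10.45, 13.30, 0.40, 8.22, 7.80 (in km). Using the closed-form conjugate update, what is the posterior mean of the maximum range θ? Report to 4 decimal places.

A Pareto(scale x_m, shape k) prior on the upper bound θ of Uniform(0, θ) is conjugate: posterior is Pareto(max(x_m, max xᵢ), k + n).
Sample maximum = 18.94; prior scale x_m = 12.9 → posterior scale = max = 18.94.
Posterior shape = 5.2 + 10 = 15.2.
E[θ|data] = k·x_m/(k−1) = 15.2·18.94/14.2 = 20.2738.

20.2738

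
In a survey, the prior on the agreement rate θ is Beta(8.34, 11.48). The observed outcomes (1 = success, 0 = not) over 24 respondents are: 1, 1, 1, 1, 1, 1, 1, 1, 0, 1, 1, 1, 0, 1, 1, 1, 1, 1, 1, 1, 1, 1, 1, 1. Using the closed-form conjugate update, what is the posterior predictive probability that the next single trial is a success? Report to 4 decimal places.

0.6924

The Beta prior is conjugate to a Binomial/Bernoulli likelihood; the update adds successes to α and failures to β.
Posterior: Beta(α+k, β+n−k) = Beta(8.34+22, 11.48+2) = Beta(30.34, 13.48).
For a single future Bernoulli trial, P(success | data) = α/(α+β) = 0.6924.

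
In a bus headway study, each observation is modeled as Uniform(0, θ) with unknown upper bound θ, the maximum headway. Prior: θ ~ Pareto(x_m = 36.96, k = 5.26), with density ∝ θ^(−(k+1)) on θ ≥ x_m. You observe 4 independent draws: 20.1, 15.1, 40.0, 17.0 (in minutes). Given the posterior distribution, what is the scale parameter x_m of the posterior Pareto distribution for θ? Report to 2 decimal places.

A Pareto(scale x_m, shape k) prior on the upper bound θ of Uniform(0, θ) is conjugate: posterior is Pareto(max(x_m, max xᵢ), k + n).
Sample maximum = 40.0; prior scale x_m = 36.96 → posterior scale = max = 40.00.
Posterior shape = 5.26 + 4 = 9.26.
Posterior scale x_m = 40.00.

40.00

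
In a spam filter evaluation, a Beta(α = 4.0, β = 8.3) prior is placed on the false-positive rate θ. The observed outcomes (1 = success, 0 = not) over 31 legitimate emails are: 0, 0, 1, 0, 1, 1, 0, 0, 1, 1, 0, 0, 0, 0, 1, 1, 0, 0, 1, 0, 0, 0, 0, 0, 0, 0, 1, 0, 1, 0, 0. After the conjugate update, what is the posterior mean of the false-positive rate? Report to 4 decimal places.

0.3233

The Beta prior is conjugate to a Binomial/Bernoulli likelihood; the update adds successes to α and failures to β.
Posterior: Beta(α+k, β+n−k) = Beta(4.0+10, 8.3+21) = Beta(14.0, 29.3).
Posterior mean = α/(α+β) = 14.0/43.3 = 0.3233.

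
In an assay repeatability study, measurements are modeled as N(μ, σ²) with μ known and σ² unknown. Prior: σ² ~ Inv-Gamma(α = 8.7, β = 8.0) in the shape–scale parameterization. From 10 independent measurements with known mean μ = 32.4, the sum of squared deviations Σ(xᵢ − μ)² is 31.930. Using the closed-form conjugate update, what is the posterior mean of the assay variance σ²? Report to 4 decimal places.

With known mean μ and an Inverse-Gamma(α, β) prior on σ², the Normal likelihood is conjugate: posterior is Inv-Gamma(α + n/2, β + Σ(xᵢ−μ)²/2).
Posterior: Inv-Gamma(8.7 + 10/2, 8.0 + 31.930/2) = Inv-Gamma(13.70, 23.9650).
E[σ²|data] = β/(α−1) = 23.9650/12.70 = 1.8870.

1.8870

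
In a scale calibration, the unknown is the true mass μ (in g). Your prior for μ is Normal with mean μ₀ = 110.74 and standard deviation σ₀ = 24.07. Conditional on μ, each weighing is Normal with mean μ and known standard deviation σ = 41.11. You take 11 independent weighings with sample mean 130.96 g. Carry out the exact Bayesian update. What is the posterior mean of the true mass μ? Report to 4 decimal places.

126.7218

For Normal data with known variance σ², a Normal(μ₀, σ₀²) prior on μ is conjugate. Posterior precision = 1/σ₀² + n/σ²; posterior mean is the precision-weighted average of μ₀ and x̄.
n·x̄ = 11·130.96 = 1440.56.
σ₀² = 24.07² = 579.3649, σ² = 41.11² = 1690.0321; σ² + n·σ₀² = 1690.0321 + 11·579.3649 = 8063.046.
Posterior mean = (μ₀/σ₀² + n·x̄/σ²)/(1/σ₀² + n/σ²) = (σ²·μ₀ + σ₀²·n·x̄)/(σ² + n·σ₀²) = (1690.0321·110.74 + 579.3649·1440.56)/8063.046 = 1021764.055098/8063.046 = 126.7218.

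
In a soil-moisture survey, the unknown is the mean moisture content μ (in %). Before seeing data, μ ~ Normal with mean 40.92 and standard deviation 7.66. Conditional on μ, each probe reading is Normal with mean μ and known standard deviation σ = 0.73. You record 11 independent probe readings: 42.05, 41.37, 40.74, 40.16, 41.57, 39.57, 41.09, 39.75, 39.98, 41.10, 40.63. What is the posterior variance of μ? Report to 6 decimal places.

For Normal data with known variance σ², a Normal(μ₀, σ₀²) prior on μ is conjugate. Posterior precision = 1/σ₀² + n/σ²; posterior mean is the precision-weighted average of μ₀ and x̄.
σ₀² = 7.66² = 58.6756, σ² = 0.73² = 0.5329; σ² + n·σ₀² = 0.5329 + 11·58.6756 = 645.9645.
Posterior precision = 1/σ₀² + n/σ² = 1/58.6756 + 11/0.5329 = (σ² + n·σ₀²)/(σ₀²σ²) = 645.9645/(58.6756·0.5329); posterior variance σₙ² = σ₀²σ²/(σ² + n·σ₀²) = 58.6756·0.5329/645.9645 = 0.048405.

0.048405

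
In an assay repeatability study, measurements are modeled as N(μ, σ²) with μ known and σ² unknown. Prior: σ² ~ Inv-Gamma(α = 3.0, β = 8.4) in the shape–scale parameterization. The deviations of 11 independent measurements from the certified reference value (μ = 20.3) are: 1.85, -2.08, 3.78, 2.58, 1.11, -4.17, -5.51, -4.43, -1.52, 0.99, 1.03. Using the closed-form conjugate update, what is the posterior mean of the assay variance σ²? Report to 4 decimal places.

7.8967

With known mean μ and an Inverse-Gamma(α, β) prior on σ², the Normal likelihood is conjugate: posterior is Inv-Gamma(α + n/2, β + Σ(xᵢ−μ)²/2).
Σ(xᵢ−μ)² = (1.85)² + (-2.08)² + (3.78)² + (2.58)² + (1.11)² + (-4.17)² + (-5.51)² + (-4.43)² + (-1.52)² + (0.99)² + (1.03)² = 101.6511.
Posterior: Inv-Gamma(3.0 + 11/2, 8.4 + 101.6511/2) = Inv-Gamma(8.50, 59.22555).
E[σ²|data] = β/(α−1) = 59.22555/7.50 = 7.8967.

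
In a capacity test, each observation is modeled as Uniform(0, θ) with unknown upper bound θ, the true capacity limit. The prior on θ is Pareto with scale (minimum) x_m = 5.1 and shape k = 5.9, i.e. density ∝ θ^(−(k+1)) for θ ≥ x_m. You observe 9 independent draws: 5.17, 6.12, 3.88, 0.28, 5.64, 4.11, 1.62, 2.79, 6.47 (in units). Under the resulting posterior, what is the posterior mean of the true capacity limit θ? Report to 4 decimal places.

A Pareto(scale x_m, shape k) prior on the upper bound θ of Uniform(0, θ) is conjugate: posterior is Pareto(max(x_m, max xᵢ), k + n).
Sample maximum = 6.47; prior scale x_m = 5.1 → posterior scale = max = 6.47.
Posterior shape = 5.9 + 9 = 14.9.
E[θ|data] = k·x_m/(k−1) = 14.9·6.47/13.9 = 6.9355.

6.9355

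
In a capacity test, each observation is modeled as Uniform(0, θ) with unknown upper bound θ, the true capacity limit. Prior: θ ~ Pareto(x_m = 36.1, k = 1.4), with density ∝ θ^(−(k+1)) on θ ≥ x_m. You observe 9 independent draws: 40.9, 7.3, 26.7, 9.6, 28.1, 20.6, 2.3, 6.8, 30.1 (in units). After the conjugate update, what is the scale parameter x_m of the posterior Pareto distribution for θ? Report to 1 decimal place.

A Pareto(scale x_m, shape k) prior on the upper bound θ of Uniform(0, θ) is conjugate: posterior is Pareto(max(x_m, max xᵢ), k + n).
Sample maximum = 40.9; prior scale x_m = 36.1 → posterior scale = max = 40.9.
Posterior shape = 1.4 + 9 = 10.4.
Posterior scale x_m = 40.9.

40.9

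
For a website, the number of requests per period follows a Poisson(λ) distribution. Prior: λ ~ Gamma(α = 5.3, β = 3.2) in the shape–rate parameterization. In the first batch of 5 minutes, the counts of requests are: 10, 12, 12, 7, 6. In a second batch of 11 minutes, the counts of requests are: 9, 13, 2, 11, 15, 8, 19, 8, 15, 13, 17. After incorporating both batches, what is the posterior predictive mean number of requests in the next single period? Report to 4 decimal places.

With a Gamma(shape α, rate β) prior, the Poisson likelihood is conjugate: the posterior is Gamma(α + ΣXᵢ, β + n).
Batch 1: sum of counts S = 47 over n = 5 minutes.
After batch 1: Gamma(α+S, β+n) = Gamma(5.3+47, 3.2+5) = Gamma(52.3, 8.2).
Batch 2: sum of counts S = 130 over n = 11 minutes.
After batch 2: Gamma(α+S, β+n) = Gamma(52.3+130, 8.2+11) = Gamma(182.3, 19.2).
The predictive distribution for one future period is NegBinom with mean α/β = 9.4948.

9.4948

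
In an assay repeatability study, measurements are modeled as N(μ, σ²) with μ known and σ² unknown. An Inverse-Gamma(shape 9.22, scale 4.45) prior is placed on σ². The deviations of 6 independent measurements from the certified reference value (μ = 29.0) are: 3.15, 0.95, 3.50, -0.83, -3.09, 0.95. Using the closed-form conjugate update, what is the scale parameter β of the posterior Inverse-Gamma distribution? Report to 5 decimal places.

21.55725

With known mean μ and an Inverse-Gamma(α, β) prior on σ², the Normal likelihood is conjugate: posterior is Inv-Gamma(α + n/2, β + Σ(xᵢ−μ)²/2).
Σ(xᵢ−μ)² = (3.15)² + (0.95)² + (3.50)² + (-0.83)² + (-3.09)² + (0.95)² = 34.2145.
Posterior: Inv-Gamma(9.22 + 6/2, 4.45 + 34.2145/2) = Inv-Gamma(12.22, 21.55725).
Posterior β = 21.55725.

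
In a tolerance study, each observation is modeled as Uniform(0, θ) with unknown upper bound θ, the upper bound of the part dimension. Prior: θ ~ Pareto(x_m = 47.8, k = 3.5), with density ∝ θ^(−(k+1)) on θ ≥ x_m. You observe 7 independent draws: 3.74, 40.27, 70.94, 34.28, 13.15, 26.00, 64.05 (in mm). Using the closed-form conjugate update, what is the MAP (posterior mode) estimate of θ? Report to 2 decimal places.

70.94

A Pareto(scale x_m, shape k) prior on the upper bound θ of Uniform(0, θ) is conjugate: posterior is Pareto(max(x_m, max xᵢ), k + n).
Sample maximum = 70.94; prior scale x_m = 47.8 → posterior scale = max = 70.94.
Posterior shape = 3.5 + 7 = 10.5.
The Pareto density is decreasing on [x_m, ∞), so the mode is x_m = 70.94.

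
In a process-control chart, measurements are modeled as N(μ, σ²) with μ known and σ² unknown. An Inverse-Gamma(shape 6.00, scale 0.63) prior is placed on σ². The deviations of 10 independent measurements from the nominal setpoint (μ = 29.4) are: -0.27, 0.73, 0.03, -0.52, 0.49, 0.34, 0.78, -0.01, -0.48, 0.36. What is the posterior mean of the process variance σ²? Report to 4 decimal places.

With known mean μ and an Inverse-Gamma(α, β) prior on σ², the Normal likelihood is conjugate: posterior is Inv-Gamma(α + n/2, β + Σ(xᵢ−μ)²/2).
Σ(xᵢ−μ)² = (-0.27)² + (0.73)² + (0.03)² + (-0.52)² + (0.49)² + (0.34)² + (0.78)² + (-0.01)² + (-0.48)² + (0.36)² = 2.2013.
Posterior: Inv-Gamma(6.00 + 10/2, 0.63 + 2.2013/2) = Inv-Gamma(11.00, 1.73065).
E[σ²|data] = β/(α−1) = 1.73065/10.00 = 0.1731.

0.1731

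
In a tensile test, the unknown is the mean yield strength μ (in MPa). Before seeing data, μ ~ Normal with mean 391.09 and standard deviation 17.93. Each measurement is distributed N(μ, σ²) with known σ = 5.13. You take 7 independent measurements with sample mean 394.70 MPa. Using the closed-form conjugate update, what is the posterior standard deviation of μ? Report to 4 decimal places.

1.9277

For Normal data with known variance σ², a Normal(μ₀, σ₀²) prior on μ is conjugate. Posterior precision = 1/σ₀² + n/σ²; posterior mean is the precision-weighted average of μ₀ and x̄.
σ₀² = 17.93² = 321.4849, σ² = 5.13² = 26.3169; σ² + n·σ₀² = 26.3169 + 7·321.4849 = 2276.7112.
Posterior precision = 1/σ₀² + n/σ² = 1/321.4849 + 7/26.3169 = (σ² + n·σ₀²)/(σ₀²σ²) = 2276.7112/(321.4849·26.3169); posterior variance σₙ² = σ₀²σ²/(σ² + n·σ₀²) = 321.4849·26.3169/2276.7112 = 3.716100.
Posterior SD = √σₙ² = √(321.4849·26.3169/2276.7112) = 1.9277.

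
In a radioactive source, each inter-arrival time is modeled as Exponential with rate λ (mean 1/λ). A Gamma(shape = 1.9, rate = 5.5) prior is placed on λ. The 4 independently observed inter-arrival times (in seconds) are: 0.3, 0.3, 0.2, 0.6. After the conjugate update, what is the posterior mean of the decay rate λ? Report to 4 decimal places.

0.8551

With a Gamma(shape α, rate β) prior on the exponential rate λ, the posterior after n observations with total T = Σxᵢ is Gamma(α+n, β+T).
Sum of observations T = 1.4 seconds; n = 4.
Posterior: Gamma(1.9+4, 5.5+1.4) = Gamma(5.9, 6.9).
Posterior mean of λ = α/β = 5.9/6.9 = 0.8551.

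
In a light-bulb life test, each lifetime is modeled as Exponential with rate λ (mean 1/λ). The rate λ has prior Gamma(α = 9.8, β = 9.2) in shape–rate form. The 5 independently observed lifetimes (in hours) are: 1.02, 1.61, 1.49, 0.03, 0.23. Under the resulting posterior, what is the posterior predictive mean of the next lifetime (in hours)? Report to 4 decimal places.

0.9841

With a Gamma(shape α, rate β) prior on the exponential rate λ, the posterior after n observations with total T = Σxᵢ is Gamma(α+n, β+T).
Sum of observations T = 4.38 hours; n = 5.
Posterior: Gamma(9.8+5, 9.2+4.38) = Gamma(14.8, 13.58).
The predictive distribution for the next observation is Lomax; its mean is β/(α−1) = 13.58/13.8 = 0.9841.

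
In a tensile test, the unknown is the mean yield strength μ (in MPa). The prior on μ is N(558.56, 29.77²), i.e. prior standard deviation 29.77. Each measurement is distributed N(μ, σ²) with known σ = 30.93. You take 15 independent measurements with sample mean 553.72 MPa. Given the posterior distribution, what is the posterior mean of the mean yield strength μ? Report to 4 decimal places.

554.0449

For Normal data with known variance σ², a Normal(μ₀, σ₀²) prior on μ is conjugate. Posterior precision = 1/σ₀² + n/σ²; posterior mean is the precision-weighted average of μ₀ and x̄.
n·x̄ = 15·553.72 = 8305.8.
σ₀² = 29.77² = 886.2529, σ² = 30.93² = 956.6649; σ² + n·σ₀² = 956.6649 + 15·886.2529 = 14250.4584.
Posterior mean = (μ₀/σ₀² + n·x̄/σ²)/(1/σ₀² + n/σ²) = (σ²·μ₀ + σ₀²·n·x̄)/(σ² + n·σ₀²) = (956.6649·558.56 + 886.2529·8305.8)/14250.4584 = 7895394.083364/14250.4584 = 554.0449.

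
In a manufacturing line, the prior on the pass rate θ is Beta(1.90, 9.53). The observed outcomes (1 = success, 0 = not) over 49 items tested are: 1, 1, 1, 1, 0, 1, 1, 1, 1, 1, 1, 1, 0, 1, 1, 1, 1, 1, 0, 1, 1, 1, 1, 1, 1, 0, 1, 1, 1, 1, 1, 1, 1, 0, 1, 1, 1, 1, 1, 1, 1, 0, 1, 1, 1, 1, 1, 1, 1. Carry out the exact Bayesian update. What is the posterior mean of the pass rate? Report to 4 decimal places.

0.7430

The Beta prior is conjugate to a Binomial/Bernoulli likelihood; the update adds successes to α and failures to β.
Posterior: Beta(α+k, β+n−k) = Beta(1.90+43, 9.53+6) = Beta(44.90, 15.53).
Posterior mean = α/(α+β) = 44.90/60.43 = 0.7430.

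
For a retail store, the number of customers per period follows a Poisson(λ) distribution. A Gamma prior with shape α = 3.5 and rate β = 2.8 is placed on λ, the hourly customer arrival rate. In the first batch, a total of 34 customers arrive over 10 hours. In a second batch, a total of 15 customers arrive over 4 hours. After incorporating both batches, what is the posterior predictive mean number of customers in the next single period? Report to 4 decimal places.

With a Gamma(shape α, rate β) prior, the Poisson likelihood is conjugate: the posterior is Gamma(α + ΣXᵢ, β + n).
After batch 1: Gamma(α+S, β+n) = Gamma(3.5+34, 2.8+10) = Gamma(37.5, 12.8).
After batch 2: Gamma(α+S, β+n) = Gamma(37.5+15, 12.8+4) = Gamma(52.5, 16.8).
The predictive distribution for one future period is NegBinom with mean α/β = 3.1250.

3.1250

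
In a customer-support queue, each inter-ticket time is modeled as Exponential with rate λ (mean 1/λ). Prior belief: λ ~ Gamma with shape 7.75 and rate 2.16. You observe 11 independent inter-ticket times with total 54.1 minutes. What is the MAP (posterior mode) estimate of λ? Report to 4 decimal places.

With a Gamma(shape α, rate β) prior on the exponential rate λ, the posterior after n observations with total T = Σxᵢ is Gamma(α+n, β+T).
Posterior: Gamma(7.75+11, 2.16+54.1) = Gamma(18.75, 56.26).
Mode = (α−1)/β = 0.3155.

0.3155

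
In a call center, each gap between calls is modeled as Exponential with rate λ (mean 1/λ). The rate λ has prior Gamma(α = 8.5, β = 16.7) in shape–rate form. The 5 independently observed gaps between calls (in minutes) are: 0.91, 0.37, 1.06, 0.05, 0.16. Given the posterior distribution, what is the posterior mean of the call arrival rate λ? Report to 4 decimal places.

0.7013

With a Gamma(shape α, rate β) prior on the exponential rate λ, the posterior after n observations with total T = Σxᵢ is Gamma(α+n, β+T).
Sum of observations T = 2.55 minutes; n = 5.
Posterior: Gamma(8.5+5, 16.7+2.55) = Gamma(13.5, 19.25).
Posterior mean of λ = α/β = 13.5/19.25 = 0.7013.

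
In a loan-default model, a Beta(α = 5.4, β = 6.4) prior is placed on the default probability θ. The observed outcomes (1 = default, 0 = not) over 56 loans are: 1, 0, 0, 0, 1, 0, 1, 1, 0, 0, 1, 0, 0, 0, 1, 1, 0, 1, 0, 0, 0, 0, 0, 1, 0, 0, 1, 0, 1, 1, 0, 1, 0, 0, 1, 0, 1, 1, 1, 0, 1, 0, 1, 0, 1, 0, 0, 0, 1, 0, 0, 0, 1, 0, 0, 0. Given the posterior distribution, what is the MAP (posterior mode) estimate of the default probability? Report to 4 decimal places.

0.4012

The Beta prior is conjugate to a Binomial/Bernoulli likelihood; the update adds successes to α and failures to β.
Posterior: Beta(α+k, β+n−k) = Beta(5.4+22, 6.4+34) = Beta(27.4, 40.4).
Mode of Beta(a,b) for a,b>1 is (a−1)/(a+b−2) = 26.4/65.8 = 0.4012.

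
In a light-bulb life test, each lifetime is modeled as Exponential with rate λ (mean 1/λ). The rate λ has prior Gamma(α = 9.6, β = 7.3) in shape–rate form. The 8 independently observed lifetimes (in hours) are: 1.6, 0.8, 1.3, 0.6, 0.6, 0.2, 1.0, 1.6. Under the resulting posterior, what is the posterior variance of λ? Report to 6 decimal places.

With a Gamma(shape α, rate β) prior on the exponential rate λ, the posterior after n observations with total T = Σxᵢ is Gamma(α+n, β+T).
Sum of observations T = 7.7 hours; n = 8.
Posterior: Gamma(9.6+8, 7.3+7.7) = Gamma(17.6, 15.0).
Var = α/β² = 0.078222.

0.078222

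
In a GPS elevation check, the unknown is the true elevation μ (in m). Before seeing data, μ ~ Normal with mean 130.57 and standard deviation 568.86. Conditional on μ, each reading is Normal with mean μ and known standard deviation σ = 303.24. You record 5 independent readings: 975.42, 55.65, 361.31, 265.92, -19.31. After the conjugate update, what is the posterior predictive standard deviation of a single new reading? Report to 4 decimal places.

For Normal data with known variance σ², a Normal(μ₀, σ₀²) prior on μ is conjugate. Posterior precision = 1/σ₀² + n/σ²; posterior mean is the precision-weighted average of μ₀ and x̄.
σ₀² = 568.86² = 323601.6996, σ² = 303.24² = 91954.4976; σ² + n·σ₀² = 91954.4976 + 5·323601.6996 = 1709962.9956.
Posterior precision = 1/σ₀² + n/σ² = 1/323601.6996 + 5/91954.4976 = (σ² + n·σ₀²)/(σ₀²σ²) = 1709962.9956/(323601.6996·91954.4976); posterior variance σₙ² = σ₀²σ²/(σ² + n·σ₀²) = 323601.6996·91954.4976/1709962.9956 = 17401.915589.
Predictive variance for one new observation = σₙ² + σ² = 323601.6996·91954.4976/1709962.9956 + 91954.4976 = σ²·(σ₀² + 1709962.9956)/1709962.9956 = 91954.4976·2033564.6952/1709962.9956 = 109356.413189; SD = √(91954.4976·2033564.6952/1709962.9956) = 330.6908.

330.6908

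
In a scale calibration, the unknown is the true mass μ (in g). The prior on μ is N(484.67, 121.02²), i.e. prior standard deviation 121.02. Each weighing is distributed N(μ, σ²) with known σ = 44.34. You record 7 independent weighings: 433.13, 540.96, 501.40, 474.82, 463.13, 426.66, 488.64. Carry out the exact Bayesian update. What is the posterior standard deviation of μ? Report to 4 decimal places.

16.6005

For Normal data with known variance σ², a Normal(μ₀, σ₀²) prior on μ is conjugate. Posterior precision = 1/σ₀² + n/σ²; posterior mean is the precision-weighted average of μ₀ and x̄.
σ₀² = 121.02² = 14645.8404, σ² = 44.34² = 1966.0356; σ² + n·σ₀² = 1966.0356 + 7·14645.8404 = 104486.9184.
Posterior precision = 1/σ₀² + n/σ² = 1/14645.8404 + 7/1966.0356 = (σ² + n·σ₀²)/(σ₀²σ²) = 104486.9184/(14645.8404·1966.0356); posterior variance σₙ² = σ₀²σ²/(σ² + n·σ₀²) = 14645.8404·1966.0356/104486.9184 = 275.577499.
Posterior SD = √σₙ² = √(14645.8404·1966.0356/104486.9184) = 16.6005.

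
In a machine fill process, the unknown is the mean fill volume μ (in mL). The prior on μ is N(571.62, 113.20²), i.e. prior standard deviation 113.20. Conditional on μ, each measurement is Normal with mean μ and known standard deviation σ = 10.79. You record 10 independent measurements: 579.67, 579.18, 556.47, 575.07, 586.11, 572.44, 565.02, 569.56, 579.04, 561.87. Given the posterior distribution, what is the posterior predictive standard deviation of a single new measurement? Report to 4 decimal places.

For Normal data with known variance σ², a Normal(μ₀, σ₀²) prior on μ is conjugate. Posterior precision = 1/σ₀² + n/σ²; posterior mean is the precision-weighted average of μ₀ and x̄.
σ₀² = 113.20² = 12814.24, σ² = 10.79² = 116.4241; σ² + n·σ₀² = 116.4241 + 10·12814.24 = 128258.8241.
Posterior precision = 1/σ₀² + n/σ² = 1/12814.24 + 10/116.4241 = (σ² + n·σ₀²)/(σ₀²σ²) = 128258.8241/(12814.24·116.4241); posterior variance σₙ² = σ₀²σ²/(σ² + n·σ₀²) = 12814.24·116.4241/128258.8241 = 11.631842.
Predictive variance for one new observation = σₙ² + σ² = 12814.24·116.4241/128258.8241 + 116.4241 = σ²·(σ₀² + 128258.8241)/128258.8241 = 116.4241·141073.0641/128258.8241 = 128.055942; SD = √(116.4241·141073.0641/128258.8241) = 11.3162.

11.3162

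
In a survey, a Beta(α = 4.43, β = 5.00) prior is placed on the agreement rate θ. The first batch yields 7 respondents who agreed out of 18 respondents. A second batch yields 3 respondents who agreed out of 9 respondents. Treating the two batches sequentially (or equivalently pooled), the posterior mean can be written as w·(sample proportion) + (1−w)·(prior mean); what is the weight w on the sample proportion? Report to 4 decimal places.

The Beta prior is conjugate to a Binomial/Bernoulli likelihood; the update adds successes to α and failures to β.
Total number of respondents: n = 18 + 9 = 27.
Posterior mean = (α₀+k)/(α₀+β₀+n) = [n/(α₀+β₀+n)]·(k/n) + [(α₀+β₀)/(α₀+β₀+n)]·α₀/(α₀+β₀), so only n and the prior enter the weight.
The weight on the data is w = n/(α₀+β₀+n) = 27/(4.43+5.00+27) = 27/36.43 = 0.7411.

0.7411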